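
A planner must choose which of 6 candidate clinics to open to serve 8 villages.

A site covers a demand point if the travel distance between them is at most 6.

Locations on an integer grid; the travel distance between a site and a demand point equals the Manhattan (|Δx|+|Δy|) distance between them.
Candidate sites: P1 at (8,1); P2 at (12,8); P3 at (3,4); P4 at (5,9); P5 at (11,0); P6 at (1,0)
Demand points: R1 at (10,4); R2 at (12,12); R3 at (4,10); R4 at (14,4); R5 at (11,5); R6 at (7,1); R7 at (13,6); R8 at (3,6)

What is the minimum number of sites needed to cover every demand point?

3

Coverage sets (demand points within 6 of each site):
  P1: {R1, R6}
  P2: {R1, R2, R4, R5, R7}
  P3: {R8}
  P4: {R3, R8}
  P5: {R1, R5, R6}
  P6: {}
No 2 sites suffice: every size-2 union leaves at least one demand point uncovered.
But {P1, P2, P4} covers everything, so the minimum is 3.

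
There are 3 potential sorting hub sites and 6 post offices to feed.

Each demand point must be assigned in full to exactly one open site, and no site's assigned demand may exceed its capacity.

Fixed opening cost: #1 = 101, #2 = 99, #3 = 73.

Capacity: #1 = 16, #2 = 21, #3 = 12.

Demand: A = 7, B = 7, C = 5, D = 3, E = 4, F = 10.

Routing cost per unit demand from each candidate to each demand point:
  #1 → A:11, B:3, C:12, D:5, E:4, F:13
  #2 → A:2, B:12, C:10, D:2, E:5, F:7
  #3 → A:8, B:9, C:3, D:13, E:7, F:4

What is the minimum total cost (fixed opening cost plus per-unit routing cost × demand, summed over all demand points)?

Open {#1, #2}; cheapest assignment that respects the capacities:
  #1 (cap 16, load 16): B, C, E — cost 7×3 + 5×12 + 4×4 = 97
  #2 (cap 21, load 20): A, D, F — cost 7×2 + 3×2 + 10×7 = 90
  Shipping 187, fixed 200 → total 387.
  Any other capacity-feasible assignment to {#1, #2} ships for at least 187.
Compare {#1, #2, #3}: its best feasible assignment gives total 415.
Every other set of open sites that can feasibly serve all demand totals ≥ 415 even under its best assignment. Minimum: 387.

387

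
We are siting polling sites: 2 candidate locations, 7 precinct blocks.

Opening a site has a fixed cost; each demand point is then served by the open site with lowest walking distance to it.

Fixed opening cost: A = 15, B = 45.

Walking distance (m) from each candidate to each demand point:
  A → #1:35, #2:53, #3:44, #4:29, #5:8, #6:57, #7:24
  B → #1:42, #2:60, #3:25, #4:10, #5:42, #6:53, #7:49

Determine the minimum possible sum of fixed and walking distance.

Open {A}: assign each demand point to its cheapest open site.
  #1→A 35, #2→A 53, #3→A 44, #4→A 29, #5→A 8, #6→A 57, #7→A 24
  walking distance 250, fixed 15 → total 265.
Compare {A, B}: walking distance 208 + fixed 60 = 268.
Compare {B}: walking distance 281 + fixed 45 = 326.

265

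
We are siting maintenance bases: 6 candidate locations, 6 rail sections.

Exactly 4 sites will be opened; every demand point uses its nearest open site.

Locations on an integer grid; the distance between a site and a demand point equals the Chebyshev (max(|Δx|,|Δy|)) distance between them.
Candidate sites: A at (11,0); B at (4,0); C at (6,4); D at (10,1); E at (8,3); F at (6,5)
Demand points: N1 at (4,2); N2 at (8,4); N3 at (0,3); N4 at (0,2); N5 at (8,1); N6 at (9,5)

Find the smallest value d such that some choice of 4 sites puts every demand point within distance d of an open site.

Open {A, B, C, D}.
  Farthest demand point is N3 at distance 4 (to B); all others are ≤ 4.
With {A, B, C, E} the worst case is 4.
With {A, B, C, F} the worst case is 4.
No size-4 selection achieves below 4.

4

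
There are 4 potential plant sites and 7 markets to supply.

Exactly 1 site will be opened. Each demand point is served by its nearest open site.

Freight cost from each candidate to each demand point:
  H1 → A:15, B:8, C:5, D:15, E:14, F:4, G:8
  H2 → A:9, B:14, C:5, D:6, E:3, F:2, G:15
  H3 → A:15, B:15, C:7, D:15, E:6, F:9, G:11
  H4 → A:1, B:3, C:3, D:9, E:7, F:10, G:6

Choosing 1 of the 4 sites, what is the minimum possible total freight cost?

39

Open {H4}.
  A→H4 1, B→H4 3, C→H4 3, D→H4 9, E→H4 7, F→H4 10, G→H4 6  ⇒ total 39.
Compare {H2}: total 54.
Compare {H1}: total 69.
No size-1 selection does better; minimum is 39.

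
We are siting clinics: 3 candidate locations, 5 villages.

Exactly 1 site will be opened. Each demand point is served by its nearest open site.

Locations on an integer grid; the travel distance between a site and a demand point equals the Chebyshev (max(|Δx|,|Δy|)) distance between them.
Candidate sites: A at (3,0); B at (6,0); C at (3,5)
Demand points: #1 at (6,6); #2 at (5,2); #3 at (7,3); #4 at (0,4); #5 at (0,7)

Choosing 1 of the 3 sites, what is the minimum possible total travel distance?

Open {C}.
  #1→C 3, #2→C 3, #3→C 4, #4→C 3, #5→C 3  ⇒ total 16.
Compare {A}: total 23.
Compare {B}: total 24.

16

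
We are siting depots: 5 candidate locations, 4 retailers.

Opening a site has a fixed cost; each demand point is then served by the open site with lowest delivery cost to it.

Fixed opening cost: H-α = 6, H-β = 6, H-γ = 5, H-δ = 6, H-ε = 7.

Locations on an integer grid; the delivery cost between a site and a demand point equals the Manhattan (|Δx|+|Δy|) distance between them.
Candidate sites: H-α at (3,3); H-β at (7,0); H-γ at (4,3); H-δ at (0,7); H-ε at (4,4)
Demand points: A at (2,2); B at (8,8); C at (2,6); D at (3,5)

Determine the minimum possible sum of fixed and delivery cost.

Open {H-α}: assign each demand point to its cheapest open site.
  A→H-α 2, B→H-α 10, C→H-α 4, D→H-α 2
  delivery cost 18, fixed 6 → total 24.
Compare {H-γ}: delivery cost 20 + fixed 5 = 25.
Compare {H-ε}: delivery cost 18 + fixed 7 = 25.
Compare {H-α, H-γ}: delivery cost 17 + fixed 11 = 28.
All other subsets cost ≥ 25. Minimum total cost: 24.

24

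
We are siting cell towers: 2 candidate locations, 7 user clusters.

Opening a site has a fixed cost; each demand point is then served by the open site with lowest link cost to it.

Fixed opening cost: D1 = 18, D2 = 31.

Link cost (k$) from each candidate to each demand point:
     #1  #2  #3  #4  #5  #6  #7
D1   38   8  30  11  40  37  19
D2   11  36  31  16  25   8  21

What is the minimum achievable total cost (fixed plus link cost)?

Open {D1, D2}: assign each demand point to its cheapest open site.
  #1→D2 11, #2→D1 8, #3→D1 30, #4→D1 11, #5→D2 25, #6→D2 8, #7→D1 19
  link cost 112, fixed 49 → total 161.
Compare {D2}: link cost 148 + fixed 31 = 179.
Compare {D1}: link cost 183 + fixed 18 = 201.

161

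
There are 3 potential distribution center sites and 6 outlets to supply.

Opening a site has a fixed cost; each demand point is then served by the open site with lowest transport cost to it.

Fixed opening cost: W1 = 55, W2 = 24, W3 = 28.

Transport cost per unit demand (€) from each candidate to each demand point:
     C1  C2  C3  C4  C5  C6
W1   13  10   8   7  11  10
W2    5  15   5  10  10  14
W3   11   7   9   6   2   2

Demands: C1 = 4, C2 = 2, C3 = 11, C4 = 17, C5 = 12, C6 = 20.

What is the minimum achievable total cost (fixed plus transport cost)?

307

Open {W2, W3}: assign each demand point to its cheapest open site.
  C1→W2 4×5=20, C2→W3 2×7=14, C3→W2 11×5=55, C4→W3 17×6=102, C5→W3 12×2=24, C6→W3 20×2=40
  transport cost 255, fixed 52 → total 307.
Compare {W3}: transport cost 323 + fixed 28 = 351.
Compare {W1, W2, W3}: transport cost 255 + fixed 107 = 362.
Compare {W1, W3}: transport cost 312 + fixed 83 = 395.
All other subsets cost ≥ 351. Minimum total cost: 307.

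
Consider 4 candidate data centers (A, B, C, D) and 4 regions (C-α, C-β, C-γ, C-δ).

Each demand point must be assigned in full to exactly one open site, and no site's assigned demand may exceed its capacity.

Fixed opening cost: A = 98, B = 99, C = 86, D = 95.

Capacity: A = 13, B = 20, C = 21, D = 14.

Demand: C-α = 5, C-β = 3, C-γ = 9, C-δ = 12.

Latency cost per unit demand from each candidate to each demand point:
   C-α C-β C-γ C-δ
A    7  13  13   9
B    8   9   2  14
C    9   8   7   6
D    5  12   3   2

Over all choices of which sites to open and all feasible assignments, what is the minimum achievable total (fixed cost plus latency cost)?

Open {B, D}; cheapest assignment that respects the capacities:
  B (cap 20, load 17): C-α, C-β, C-γ — cost 5×8 + 3×9 + 9×2 = 85
  D (cap 14, load 12): C-δ — cost 12×2 = 24
  Shipping 109, fixed 194 → total 303.
  Any other capacity-feasible assignment to {B, D} ships for at least 109.
Compare {C, D}: its best feasible assignment gives total 329.
Compare {B, C}: its best feasible assignment gives total 339.
Every other set of open sites that can feasibly serve all demand totals ≥ 329 even under its best assignment. Minimum: 303.

303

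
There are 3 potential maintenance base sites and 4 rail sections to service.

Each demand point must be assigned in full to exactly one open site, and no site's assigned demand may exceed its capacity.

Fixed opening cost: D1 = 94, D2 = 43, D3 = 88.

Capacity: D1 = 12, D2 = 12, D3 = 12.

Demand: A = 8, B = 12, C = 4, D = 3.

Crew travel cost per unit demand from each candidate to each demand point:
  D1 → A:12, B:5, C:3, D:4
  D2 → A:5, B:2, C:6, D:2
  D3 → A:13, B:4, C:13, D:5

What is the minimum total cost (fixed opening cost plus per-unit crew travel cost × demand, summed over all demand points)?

331

Open {D1, D2, D3}; cheapest assignment that respects the capacities:
  D1 (cap 12, load 4): C — cost 4×3 = 12
  D2 (cap 12, load 11): A, D — cost 8×5 + 3×2 = 46
  D3 (cap 12, load 12): B — cost 12×4 = 48
  Shipping 106, fixed 225 → total 331.
  Any other capacity-feasible assignment to {D1, D2, D3} ships for at least 106.
Total demand is 27 and no other set of sites has combined capacity ≥ 27, so {D1, D2, D3} is the only feasible choice of open sites. Minimum: 331.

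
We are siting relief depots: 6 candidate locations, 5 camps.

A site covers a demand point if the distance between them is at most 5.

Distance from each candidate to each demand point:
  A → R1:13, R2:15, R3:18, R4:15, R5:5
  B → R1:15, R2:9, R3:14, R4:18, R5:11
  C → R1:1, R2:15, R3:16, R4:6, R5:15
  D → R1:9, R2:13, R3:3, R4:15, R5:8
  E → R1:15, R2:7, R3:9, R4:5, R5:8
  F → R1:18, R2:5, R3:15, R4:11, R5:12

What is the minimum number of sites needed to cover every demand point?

5

Coverage sets (demand points within 5 of each site):
  A: {R5}
  B: {}
  C: {R1}
  D: {R3}
  E: {R4}
  F: {R2}
No 4 sites suffice: every size-4 union leaves at least one demand point uncovered.
But {A, C, D, E, F} covers everything, so the minimum is 5.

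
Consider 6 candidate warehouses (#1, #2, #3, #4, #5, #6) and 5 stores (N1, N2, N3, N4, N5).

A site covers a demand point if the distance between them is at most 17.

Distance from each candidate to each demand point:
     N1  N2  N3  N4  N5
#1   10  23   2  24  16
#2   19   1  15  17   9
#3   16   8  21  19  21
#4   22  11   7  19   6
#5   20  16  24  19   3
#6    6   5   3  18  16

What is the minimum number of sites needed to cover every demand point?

Coverage sets (demand points within 17 of each site):
  #1: {N1, N3, N5}
  #2: {N2, N3, N4, N5}
  #3: {N1, N2}
  #4: {N2, N3, N5}
  #5: {N2, N5}
  #6: {N1, N2, N3, N5}
No single site covers all 5 demand points.
But {#1, #2} covers everything, so the minimum is 2.

2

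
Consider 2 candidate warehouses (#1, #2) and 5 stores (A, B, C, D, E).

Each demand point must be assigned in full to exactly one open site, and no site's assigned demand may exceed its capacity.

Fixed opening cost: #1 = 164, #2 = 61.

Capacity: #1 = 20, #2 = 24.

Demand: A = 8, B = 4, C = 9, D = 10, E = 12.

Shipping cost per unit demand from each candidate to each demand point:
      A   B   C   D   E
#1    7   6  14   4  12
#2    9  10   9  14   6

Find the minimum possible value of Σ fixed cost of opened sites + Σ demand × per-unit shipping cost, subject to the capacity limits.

Open {#1, #2}; cheapest assignment that respects the capacities:
  #1 (cap 20, load 19): C, D — cost 9×14 + 10×4 = 166
  #2 (cap 24, load 24): A, B, E — cost 8×9 + 4×10 + 12×6 = 184
  Shipping 350, fixed 225 → total 575.
  Any other capacity-feasible assignment to {#1, #2} ships for at least 350.
Total demand is 43 and no other set of sites has combined capacity ≥ 43, so {#1, #2} is the only feasible choice of open sites. Minimum: 575.

575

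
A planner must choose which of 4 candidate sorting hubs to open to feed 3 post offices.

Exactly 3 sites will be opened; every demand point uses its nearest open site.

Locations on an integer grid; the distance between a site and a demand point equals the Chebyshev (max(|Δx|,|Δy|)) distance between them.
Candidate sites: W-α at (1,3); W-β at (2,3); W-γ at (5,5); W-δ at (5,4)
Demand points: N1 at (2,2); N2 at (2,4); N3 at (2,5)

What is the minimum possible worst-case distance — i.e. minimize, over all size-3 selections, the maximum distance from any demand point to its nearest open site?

2

Open {W-α, W-β, W-γ}.
  Farthest demand point is N3 at distance 2 (to W-α); all others are ≤ 2.
With {W-α, W-β, W-δ} the worst case is 2.
With {W-α, W-γ, W-δ} the worst case is 2.
No size-3 selection achieves below 2.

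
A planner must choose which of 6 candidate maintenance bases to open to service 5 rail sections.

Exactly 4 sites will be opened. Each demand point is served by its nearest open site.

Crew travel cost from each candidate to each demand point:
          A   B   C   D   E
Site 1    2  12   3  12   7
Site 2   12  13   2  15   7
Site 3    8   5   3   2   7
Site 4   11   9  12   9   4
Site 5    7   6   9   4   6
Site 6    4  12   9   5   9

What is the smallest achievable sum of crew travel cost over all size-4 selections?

Open {Site 1, Site 2, Site 3, Site 4}.
  A→Site 1 2, B→Site 3 5, C→Site 2 2, D→Site 3 2, E→Site 4 4  ⇒ total 15.
Compare {Site 1, Site 3, Site 4, Site 5}: total 16.
Compare {Site 1, Site 3, Site 4, Site 6}: total 16.
No size-4 selection does better; minimum is 15.

15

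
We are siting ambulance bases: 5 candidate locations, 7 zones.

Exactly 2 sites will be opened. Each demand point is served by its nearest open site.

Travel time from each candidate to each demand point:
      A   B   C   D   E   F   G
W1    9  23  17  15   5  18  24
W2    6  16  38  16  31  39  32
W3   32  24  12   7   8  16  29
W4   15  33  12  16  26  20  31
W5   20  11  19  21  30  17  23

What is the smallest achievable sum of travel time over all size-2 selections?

Open {W2, W3}.
  A→W2 6, B→W2 16, C→W3 12, D→W3 7, E→W3 8, F→W3 16, G→W3 29  ⇒ total 94.
Compare {W1, W3}: total 96.
Compare {W1, W5}: total 97.
No size-2 selection does better; minimum is 94.

94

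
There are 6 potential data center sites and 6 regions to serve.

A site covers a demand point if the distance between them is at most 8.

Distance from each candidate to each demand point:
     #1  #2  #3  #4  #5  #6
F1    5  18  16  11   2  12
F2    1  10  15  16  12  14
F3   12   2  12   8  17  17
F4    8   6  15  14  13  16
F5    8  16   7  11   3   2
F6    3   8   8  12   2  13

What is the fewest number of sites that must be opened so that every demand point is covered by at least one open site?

2

Coverage sets (demand points within 8 of each site):
  F1: {#1, #5}
  F2: {#1}
  F3: {#2, #4}
  F4: {#1, #2}
  F5: {#1, #3, #5, #6}
  F6: {#1, #2, #3, #5}
No single site covers all 6 demand points.
But {F3, F5} covers everything, so the minimum is 2.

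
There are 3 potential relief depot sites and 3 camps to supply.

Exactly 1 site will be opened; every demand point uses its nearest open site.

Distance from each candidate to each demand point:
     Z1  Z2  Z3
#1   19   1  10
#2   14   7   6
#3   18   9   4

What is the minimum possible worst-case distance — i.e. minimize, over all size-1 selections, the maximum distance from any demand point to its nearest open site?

Open {#2}.
  Farthest demand point is Z1 at distance 14 (to #2); all others are ≤ 14.
With {#3} the worst case is 18.
With {#1} the worst case is 19.
No size-1 selection achieves below 14.

14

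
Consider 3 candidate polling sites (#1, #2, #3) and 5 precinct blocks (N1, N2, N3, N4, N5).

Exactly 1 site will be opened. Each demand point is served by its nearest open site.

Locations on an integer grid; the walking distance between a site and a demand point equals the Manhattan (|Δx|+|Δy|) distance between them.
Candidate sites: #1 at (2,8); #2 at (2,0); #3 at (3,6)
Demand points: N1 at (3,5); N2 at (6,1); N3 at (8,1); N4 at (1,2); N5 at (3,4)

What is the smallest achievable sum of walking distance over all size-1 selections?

Open {#2}.
  N1→#2 6, N2→#2 5, N3→#2 7, N4→#2 3, N5→#2 5  ⇒ total 26.
Compare {#3}: total 27.
Compare {#1}: total 40.

26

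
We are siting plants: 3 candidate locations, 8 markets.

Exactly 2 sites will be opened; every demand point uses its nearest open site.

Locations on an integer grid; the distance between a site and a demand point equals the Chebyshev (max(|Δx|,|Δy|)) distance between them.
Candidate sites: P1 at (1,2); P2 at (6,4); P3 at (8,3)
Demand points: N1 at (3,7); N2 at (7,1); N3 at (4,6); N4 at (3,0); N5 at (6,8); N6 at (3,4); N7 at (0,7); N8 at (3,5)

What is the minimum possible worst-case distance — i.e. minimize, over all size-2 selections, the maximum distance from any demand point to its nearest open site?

5

Open {P1, P2}.
  Farthest demand point is N7 at distance 5 (to P1); all others are ≤ 5.
With {P1, P3} the worst case is 5.
With {P2, P3} the worst case is 6.
No size-2 selection achieves below 5.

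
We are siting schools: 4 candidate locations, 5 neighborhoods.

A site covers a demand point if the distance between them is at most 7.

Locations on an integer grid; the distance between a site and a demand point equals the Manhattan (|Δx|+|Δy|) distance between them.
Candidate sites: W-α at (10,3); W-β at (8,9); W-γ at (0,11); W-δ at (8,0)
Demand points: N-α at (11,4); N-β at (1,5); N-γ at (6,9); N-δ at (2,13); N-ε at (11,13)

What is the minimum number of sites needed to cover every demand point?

3

Coverage sets (demand points within 7 of each site):
  W-α: {N-α}
  W-β: {N-γ, N-ε}
  W-γ: {N-β, N-δ}
  W-δ: {N-α}
No 2 sites suffice: every size-2 union leaves at least one demand point uncovered.
But {W-α, W-β, W-γ} covers everything, so the minimum is 3.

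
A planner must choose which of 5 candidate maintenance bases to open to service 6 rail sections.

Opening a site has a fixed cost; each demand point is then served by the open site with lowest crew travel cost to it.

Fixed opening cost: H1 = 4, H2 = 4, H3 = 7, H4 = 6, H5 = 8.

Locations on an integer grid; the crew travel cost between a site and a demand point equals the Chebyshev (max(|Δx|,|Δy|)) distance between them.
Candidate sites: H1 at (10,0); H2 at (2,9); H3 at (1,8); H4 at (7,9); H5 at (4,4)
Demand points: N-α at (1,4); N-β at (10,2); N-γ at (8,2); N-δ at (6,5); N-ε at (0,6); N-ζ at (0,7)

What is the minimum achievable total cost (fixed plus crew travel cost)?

26

Open {H1, H2}: assign each demand point to its cheapest open site.
  N-α→H2 5, N-β→H1 2, N-γ→H1 2, N-δ→H2 4, N-ε→H2 3, N-ζ→H2 2
  crew travel cost 18, fixed 8 → total 26.
Compare {H1, H3}: crew travel cost 16 + fixed 11 = 27.
Compare {H1, H5}: crew travel cost 17 + fixed 12 = 29.
Compare {H1, H2, H3}: crew travel cost 15 + fixed 15 = 30.
All other subsets cost ≥ 27. Minimum total cost: 26.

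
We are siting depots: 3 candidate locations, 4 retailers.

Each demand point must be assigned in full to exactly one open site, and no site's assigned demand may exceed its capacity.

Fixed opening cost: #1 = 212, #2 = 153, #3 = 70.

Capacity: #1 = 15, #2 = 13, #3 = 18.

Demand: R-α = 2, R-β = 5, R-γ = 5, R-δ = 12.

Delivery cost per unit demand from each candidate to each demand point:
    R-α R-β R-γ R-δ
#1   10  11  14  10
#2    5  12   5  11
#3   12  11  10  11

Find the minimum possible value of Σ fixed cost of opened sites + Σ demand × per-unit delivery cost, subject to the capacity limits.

Open {#2, #3}; cheapest assignment that respects the capacities:
  #2 (cap 13, load 7): R-α, R-γ — cost 2×5 + 5×5 = 35
  #3 (cap 18, load 17): R-β, R-δ — cost 5×11 + 12×11 = 187
  Shipping 222, fixed 223 → total 445.
  Any other capacity-feasible assignment to {#2, #3} ships for at least 222.
Compare {#1, #3}: its best feasible assignment gives total 527.
Compare {#1, #2}: its best feasible assignment gives total 580.
Every other set of open sites that can feasibly serve all demand totals ≥ 527 even under its best assignment. Minimum: 445.

445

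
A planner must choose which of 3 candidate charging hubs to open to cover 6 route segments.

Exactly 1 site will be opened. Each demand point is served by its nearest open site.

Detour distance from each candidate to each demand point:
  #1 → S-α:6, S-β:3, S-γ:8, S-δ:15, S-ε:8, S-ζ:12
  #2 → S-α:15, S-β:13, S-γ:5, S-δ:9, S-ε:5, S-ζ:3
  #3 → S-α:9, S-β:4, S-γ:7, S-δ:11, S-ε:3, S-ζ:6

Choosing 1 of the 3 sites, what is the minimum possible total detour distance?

40

Open {#3}.
  S-α→#3 9, S-β→#3 4, S-γ→#3 7, S-δ→#3 11, S-ε→#3 3, S-ζ→#3 6  ⇒ total 40.
Compare {#2}: total 50.
Compare {#1}: total 52.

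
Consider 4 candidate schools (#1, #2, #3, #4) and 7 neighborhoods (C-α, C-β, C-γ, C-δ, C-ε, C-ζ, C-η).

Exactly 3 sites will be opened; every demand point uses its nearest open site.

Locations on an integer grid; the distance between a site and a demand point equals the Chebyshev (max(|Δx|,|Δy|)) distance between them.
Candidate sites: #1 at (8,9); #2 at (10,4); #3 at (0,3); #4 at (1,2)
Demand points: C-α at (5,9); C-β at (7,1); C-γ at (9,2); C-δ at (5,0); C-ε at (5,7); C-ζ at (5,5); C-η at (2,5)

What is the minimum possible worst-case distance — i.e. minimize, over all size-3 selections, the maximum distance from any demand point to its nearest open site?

4

Open {#1, #2, #4}.
  Farthest demand point is C-δ at distance 4 (to #4); all others are ≤ 4.
With {#1, #2, #3} the worst case is 5.
With {#2, #3, #4} the worst case is 5.
No size-3 selection achieves below 4.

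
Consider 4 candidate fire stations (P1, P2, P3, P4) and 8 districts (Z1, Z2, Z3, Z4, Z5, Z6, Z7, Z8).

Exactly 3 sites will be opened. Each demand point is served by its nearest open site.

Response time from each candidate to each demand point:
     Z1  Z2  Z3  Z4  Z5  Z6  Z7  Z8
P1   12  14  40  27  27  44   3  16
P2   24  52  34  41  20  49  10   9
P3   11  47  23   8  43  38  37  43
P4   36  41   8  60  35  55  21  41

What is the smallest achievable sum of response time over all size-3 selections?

125

Open {P1, P3, P4}.
  Z1→P3 11, Z2→P1 14, Z3→P4 8, Z4→P3 8, Z5→P1 27, Z6→P3 38, Z7→P1 3, Z8→P1 16  ⇒ total 125.
Compare {P1, P2, P3}: total 126.
Compare {P1, P2, P4}: total 137.
No size-3 selection does better; minimum is 125.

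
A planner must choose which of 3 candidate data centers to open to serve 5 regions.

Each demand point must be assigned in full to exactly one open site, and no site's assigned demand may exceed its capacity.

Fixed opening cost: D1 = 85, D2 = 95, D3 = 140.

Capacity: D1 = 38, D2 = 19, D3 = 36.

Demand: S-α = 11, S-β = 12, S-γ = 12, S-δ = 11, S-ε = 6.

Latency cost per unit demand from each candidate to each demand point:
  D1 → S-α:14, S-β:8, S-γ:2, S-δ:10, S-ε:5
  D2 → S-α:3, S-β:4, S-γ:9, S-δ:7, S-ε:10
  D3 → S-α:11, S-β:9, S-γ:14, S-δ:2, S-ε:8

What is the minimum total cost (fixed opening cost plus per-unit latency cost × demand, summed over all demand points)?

503

Open {D1, D2}; cheapest assignment that respects the capacities:
  D1 (cap 38, load 35): S-β, S-γ, S-δ — cost 12×8 + 12×2 + 11×10 = 230
  D2 (cap 19, load 17): S-α, S-ε — cost 11×3 + 6×10 = 93
  Shipping 323, fixed 180 → total 503.
  Any other capacity-feasible assignment to {D1, D2} ships for at least 323.
Compare {D1, D3}: its best feasible assignment gives total 518.
Compare {D1, D2, D3}: its best feasible assignment gives total 525.
Every other set of open sites that can feasibly serve all demand totals ≥ 518 even under its best assignment. Minimum: 503.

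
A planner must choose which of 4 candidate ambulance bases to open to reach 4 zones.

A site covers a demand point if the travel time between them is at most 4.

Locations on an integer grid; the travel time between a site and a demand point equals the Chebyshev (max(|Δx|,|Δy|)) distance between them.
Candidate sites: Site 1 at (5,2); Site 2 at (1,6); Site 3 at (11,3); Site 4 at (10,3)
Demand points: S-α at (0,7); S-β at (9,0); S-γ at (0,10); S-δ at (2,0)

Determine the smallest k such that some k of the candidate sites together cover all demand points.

Coverage sets (demand points within 4 of each site):
  Site 1: {S-β, S-δ}
  Site 2: {S-α, S-γ}
  Site 3: {S-β}
  Site 4: {S-β}
No single site covers all 4 demand points.
But {Site 1, Site 2} covers everything, so the minimum is 2.

2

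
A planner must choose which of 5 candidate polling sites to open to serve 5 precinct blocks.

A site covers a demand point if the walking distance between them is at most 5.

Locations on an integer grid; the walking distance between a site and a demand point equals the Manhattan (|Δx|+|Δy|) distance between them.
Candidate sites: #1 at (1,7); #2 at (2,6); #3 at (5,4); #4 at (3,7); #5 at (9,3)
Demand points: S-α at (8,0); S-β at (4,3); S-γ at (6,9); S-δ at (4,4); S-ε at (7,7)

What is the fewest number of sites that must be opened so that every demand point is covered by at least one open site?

Coverage sets (demand points within 5 of each site):
  #1: {}
  #2: {S-β, S-δ}
  #3: {S-β, S-δ, S-ε}
  #4: {S-β, S-γ, S-δ, S-ε}
  #5: {S-α, S-β}
No single site covers all 5 demand points.
But {#4, #5} covers everything, so the minimum is 2.

2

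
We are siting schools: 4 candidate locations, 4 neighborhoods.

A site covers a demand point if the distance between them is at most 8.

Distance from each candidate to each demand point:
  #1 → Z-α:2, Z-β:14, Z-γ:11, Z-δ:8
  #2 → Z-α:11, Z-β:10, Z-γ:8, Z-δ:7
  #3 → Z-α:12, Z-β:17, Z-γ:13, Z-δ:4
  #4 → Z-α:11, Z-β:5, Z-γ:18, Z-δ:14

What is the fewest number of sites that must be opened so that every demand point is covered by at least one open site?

Coverage sets (demand points within 8 of each site):
  #1: {Z-α, Z-δ}
  #2: {Z-γ, Z-δ}
  #3: {Z-δ}
  #4: {Z-β}
No 2 sites suffice: every size-2 union leaves at least one demand point uncovered.
But {#1, #2, #4} covers everything, so the minimum is 3.

3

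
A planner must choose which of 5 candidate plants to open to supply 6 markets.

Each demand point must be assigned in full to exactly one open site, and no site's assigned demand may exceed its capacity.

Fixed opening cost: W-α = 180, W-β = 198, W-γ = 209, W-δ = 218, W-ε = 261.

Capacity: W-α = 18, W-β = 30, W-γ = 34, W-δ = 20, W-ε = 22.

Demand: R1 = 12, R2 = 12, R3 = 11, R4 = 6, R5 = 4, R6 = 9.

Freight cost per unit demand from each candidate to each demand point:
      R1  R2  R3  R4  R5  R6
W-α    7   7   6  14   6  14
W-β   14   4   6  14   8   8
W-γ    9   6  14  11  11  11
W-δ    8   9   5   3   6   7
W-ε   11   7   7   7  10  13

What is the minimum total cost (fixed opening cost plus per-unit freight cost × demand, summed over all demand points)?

823

Open {W-β, W-γ}; cheapest assignment that respects the capacities:
  W-β (cap 30, load 24): R3, R5, R6 — cost 11×6 + 4×8 + 9×8 = 170
  W-γ (cap 34, load 30): R1, R2, R4 — cost 12×9 + 12×6 + 6×11 = 246
  Shipping 416, fixed 407 → total 823.
  Any other capacity-feasible assignment to {W-β, W-γ} ships for at least 416.
Compare {W-γ, W-δ}: its best feasible assignment gives total 835.
Compare {W-α, W-β, W-δ}: its best feasible assignment gives total 897.
Every other set of open sites that can feasibly serve all demand totals ≥ 835 even under its best assignment. Minimum: 823.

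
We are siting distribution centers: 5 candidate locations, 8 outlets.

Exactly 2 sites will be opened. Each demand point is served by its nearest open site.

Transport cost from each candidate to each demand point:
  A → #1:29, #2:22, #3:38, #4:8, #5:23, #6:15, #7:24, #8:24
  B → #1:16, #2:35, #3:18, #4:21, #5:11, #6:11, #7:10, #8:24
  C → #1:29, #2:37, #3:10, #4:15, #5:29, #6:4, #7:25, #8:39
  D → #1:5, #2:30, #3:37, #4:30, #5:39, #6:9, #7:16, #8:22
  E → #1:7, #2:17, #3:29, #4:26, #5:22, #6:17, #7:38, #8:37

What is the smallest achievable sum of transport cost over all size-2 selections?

Open {B, E}.
  #1→E 7, #2→E 17, #3→B 18, #4→B 21, #5→B 11, #6→B 11, #7→B 10, #8→B 24  ⇒ total 119.
Compare {A, B}: total 120.
Compare {B, C}: total 125.
No size-2 selection does better; minimum is 119.

119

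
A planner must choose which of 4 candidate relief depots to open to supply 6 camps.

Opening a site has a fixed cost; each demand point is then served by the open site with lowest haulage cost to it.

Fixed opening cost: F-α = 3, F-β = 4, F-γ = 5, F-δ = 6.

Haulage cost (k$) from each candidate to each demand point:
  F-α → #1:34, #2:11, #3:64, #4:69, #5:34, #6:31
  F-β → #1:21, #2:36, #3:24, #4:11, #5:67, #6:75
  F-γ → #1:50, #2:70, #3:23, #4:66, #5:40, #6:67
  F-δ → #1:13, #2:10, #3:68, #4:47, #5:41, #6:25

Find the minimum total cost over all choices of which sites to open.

130

Open {F-α, F-β, F-δ}: assign each demand point to its cheapest open site.
  #1→F-δ 13, #2→F-δ 10, #3→F-β 24, #4→F-β 11, #5→F-α 34, #6→F-δ 25
  haulage cost 117, fixed 13 → total 130.
Compare {F-β, F-δ}: haulage cost 124 + fixed 10 = 134.
Compare {F-α, F-β, F-γ, F-δ}: haulage cost 116 + fixed 18 = 134.
Compare {F-β, F-γ, F-δ}: haulage cost 122 + fixed 15 = 137.
All other subsets cost ≥ 134. Minimum total cost: 130.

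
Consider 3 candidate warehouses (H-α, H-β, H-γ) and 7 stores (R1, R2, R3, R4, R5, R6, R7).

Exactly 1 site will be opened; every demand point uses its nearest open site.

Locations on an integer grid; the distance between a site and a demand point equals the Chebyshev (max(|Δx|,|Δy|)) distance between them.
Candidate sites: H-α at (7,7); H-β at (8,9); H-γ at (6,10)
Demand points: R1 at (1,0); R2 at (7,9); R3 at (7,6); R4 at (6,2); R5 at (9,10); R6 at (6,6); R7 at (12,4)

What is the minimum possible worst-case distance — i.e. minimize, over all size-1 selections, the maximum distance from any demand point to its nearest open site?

Open {H-α}.
  Farthest demand point is R1 at distance 7 (to H-α); all others are ≤ 7.
With {H-β} the worst case is 9.
With {H-γ} the worst case is 10.
No size-1 selection achieves below 7.

7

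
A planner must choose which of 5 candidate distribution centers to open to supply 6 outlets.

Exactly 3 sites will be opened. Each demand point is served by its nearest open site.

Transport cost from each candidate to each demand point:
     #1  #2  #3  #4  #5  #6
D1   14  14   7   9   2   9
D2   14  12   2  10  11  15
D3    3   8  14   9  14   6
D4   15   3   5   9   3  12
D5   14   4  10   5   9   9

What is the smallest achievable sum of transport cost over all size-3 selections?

Open {D3, D4, D5}.
  #1→D3 3, #2→D4 3, #3→D4 5, #4→D5 5, #5→D4 3, #6→D3 6  ⇒ total 25.
Compare {D2, D3, D4}: total 26.
Compare {D1, D3, D5}: total 27.
No size-3 selection does better; minimum is 25.

25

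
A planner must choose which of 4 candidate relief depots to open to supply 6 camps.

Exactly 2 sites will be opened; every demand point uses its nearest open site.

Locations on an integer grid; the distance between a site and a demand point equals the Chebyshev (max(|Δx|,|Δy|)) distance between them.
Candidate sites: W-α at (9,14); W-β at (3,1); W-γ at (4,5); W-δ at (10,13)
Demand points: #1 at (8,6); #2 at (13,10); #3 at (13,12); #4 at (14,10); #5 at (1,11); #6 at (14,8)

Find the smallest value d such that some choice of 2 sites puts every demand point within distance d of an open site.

Open {W-α, W-γ}.
  Farthest demand point is #5 at distance 6 (to W-γ); all others are ≤ 6.
With {W-γ, W-δ} the worst case is 6.
With {W-α, W-β} the worst case is 8.
No size-2 selection achieves below 6.

6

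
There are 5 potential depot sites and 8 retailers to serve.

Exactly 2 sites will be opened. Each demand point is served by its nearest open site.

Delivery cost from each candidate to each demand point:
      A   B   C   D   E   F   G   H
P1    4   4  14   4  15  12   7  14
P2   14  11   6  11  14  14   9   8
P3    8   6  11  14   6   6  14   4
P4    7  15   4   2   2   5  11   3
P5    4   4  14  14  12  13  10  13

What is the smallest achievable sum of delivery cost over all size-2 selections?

Open {P1, P4}.
  A→P1 4, B→P1 4, C→P4 4, D→P4 2, E→P4 2, F→P4 5, G→P1 7, H→P4 3  ⇒ total 31.
Compare {P4, P5}: total 34.
Compare {P3, P4}: total 40.
No size-2 selection does better; minimum is 31.

31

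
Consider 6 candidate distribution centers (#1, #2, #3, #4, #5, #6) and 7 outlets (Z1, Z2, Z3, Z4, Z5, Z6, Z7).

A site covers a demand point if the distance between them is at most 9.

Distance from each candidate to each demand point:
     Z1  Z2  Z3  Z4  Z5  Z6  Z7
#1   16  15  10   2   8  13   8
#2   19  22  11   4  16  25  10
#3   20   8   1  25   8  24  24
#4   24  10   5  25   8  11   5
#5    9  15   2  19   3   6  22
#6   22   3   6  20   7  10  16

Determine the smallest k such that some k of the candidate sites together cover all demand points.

Coverage sets (demand points within 9 of each site):
  #1: {Z4, Z5, Z7}
  #2: {Z4}
  #3: {Z2, Z3, Z5}
  #4: {Z3, Z5, Z7}
  #5: {Z1, Z3, Z5, Z6}
  #6: {Z2, Z3, Z5}
No 2 sites suffice: every size-2 union leaves at least one demand point uncovered.
But {#1, #3, #5} covers everything, so the minimum is 3.

3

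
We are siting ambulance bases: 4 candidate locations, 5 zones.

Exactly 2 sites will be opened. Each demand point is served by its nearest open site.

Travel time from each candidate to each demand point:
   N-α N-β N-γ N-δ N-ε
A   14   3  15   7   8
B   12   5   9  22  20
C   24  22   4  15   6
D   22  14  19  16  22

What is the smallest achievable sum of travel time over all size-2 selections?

34

Open {A, C}.
  N-α→A 14, N-β→A 3, N-γ→C 4, N-δ→A 7, N-ε→C 6  ⇒ total 34.
Compare {A, B}: total 39.
Compare {B, C}: total 42.
No size-2 selection does better; minimum is 34.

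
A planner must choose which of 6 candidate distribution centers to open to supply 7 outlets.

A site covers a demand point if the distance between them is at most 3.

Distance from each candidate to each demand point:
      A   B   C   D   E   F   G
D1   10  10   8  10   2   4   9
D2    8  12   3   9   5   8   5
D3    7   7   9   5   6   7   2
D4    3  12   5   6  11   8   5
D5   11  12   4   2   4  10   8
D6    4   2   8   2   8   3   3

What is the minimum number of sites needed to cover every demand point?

4

Coverage sets (demand points within 3 of each site):
  D1: {E}
  D2: {C}
  D3: {G}
  D4: {A}
  D5: {D}
  D6: {B, D, F, G}
No 3 sites suffice: every size-3 union leaves at least one demand point uncovered.
But {D1, D2, D4, D6} covers everything, so the minimum is 4.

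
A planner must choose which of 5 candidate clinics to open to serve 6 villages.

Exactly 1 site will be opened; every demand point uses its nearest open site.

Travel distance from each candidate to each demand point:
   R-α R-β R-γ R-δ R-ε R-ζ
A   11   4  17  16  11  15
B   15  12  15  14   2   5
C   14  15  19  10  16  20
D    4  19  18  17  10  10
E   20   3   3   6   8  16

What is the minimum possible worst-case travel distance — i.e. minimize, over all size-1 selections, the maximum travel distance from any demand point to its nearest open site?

15

Open {B}.
  Farthest demand point is R-α at travel distance 15 (to B); all others are ≤ 15.
With {A} the worst case is 17.
With {D} the worst case is 19.
No size-1 selection achieves below 15.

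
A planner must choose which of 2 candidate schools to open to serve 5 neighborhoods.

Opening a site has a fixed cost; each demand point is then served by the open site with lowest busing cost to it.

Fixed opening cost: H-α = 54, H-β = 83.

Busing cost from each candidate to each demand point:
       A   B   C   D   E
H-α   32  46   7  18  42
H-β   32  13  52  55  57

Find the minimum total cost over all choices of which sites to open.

199

Open {H-α}: assign each demand point to its cheapest open site.
  A→H-α 32, B→H-α 46, C→H-α 7, D→H-α 18, E→H-α 42
  busing cost 145, fixed 54 → total 199.
Compare {H-α, H-β}: busing cost 112 + fixed 137 = 249.
Compare {H-β}: busing cost 209 + fixed 83 = 292.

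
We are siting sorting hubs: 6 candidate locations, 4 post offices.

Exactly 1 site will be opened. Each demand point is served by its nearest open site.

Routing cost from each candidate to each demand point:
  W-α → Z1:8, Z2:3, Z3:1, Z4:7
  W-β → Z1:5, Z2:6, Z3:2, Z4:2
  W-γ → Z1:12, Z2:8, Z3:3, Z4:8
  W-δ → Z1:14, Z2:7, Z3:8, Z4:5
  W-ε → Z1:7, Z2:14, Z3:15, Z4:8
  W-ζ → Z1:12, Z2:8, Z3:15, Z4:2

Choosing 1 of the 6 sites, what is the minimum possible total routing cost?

15

Open {W-β}.
  Z1→W-β 5, Z2→W-β 6, Z3→W-β 2, Z4→W-β 2  ⇒ total 15.
Compare {W-α}: total 19.
Compare {W-γ}: total 31.
No size-1 selection does better; minimum is 15.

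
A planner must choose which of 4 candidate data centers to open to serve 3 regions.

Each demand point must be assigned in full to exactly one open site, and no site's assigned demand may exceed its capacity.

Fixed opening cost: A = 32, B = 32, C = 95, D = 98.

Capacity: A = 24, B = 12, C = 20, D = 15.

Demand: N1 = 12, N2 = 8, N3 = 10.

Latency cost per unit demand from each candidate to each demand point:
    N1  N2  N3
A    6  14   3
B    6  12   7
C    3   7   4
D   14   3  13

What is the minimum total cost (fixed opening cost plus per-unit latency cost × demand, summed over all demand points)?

249

Open {A, C}; cheapest assignment that respects the capacities:
  A (cap 24, load 10): N3 — cost 10×3 = 30
  C (cap 20, load 20): N1, N2 — cost 12×3 + 8×7 = 92
  Shipping 122, fixed 127 → total 249.
  Any other capacity-feasible assignment to {A, C} ships for at least 122.
Compare {A, D}: its best feasible assignment gives total 256.
Compare {A, B}: its best feasible assignment gives total 262.
Every other set of open sites that can feasibly serve all demand totals ≥ 256 even under its best assignment. Minimum: 249.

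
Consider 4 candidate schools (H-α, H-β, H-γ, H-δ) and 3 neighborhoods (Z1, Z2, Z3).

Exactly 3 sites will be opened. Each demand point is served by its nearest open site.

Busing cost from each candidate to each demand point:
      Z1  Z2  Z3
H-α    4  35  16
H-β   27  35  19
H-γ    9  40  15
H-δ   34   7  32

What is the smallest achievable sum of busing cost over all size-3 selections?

Open {H-α, H-γ, H-δ}.
  Z1→H-α 4, Z2→H-δ 7, Z3→H-γ 15  ⇒ total 26.
Compare {H-α, H-β, H-δ}: total 27.
Compare {H-β, H-γ, H-δ}: total 31.
No size-3 selection does better; minimum is 26.

26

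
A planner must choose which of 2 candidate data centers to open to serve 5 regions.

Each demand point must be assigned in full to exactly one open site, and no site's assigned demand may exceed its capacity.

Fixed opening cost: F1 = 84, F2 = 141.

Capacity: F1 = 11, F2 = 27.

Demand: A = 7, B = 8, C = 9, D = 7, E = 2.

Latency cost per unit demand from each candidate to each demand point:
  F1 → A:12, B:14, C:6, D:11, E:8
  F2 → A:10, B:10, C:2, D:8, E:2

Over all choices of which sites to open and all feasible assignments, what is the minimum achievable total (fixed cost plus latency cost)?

467

Open {F1, F2}; cheapest assignment that respects the capacities:
  F1 (cap 11, load 7): A — cost 7×12 = 84
  F2 (cap 27, load 26): B, C, D, E — cost 8×10 + 9×2 + 7×8 + 2×2 = 158
  Shipping 242, fixed 225 → total 467.
  Any other capacity-feasible assignment to {F1, F2} ships for at least 242.
Total demand is 33 and no other set of sites has combined capacity ≥ 33, so {F1, F2} is the only feasible choice of open sites. Minimum: 467.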